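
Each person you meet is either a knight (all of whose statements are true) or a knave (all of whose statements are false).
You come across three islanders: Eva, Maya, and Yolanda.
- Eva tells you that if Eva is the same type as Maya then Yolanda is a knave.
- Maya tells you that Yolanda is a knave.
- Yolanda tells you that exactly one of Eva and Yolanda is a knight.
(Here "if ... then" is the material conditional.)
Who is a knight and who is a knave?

Knights: Yolanda. Knaves: Eva and Maya.

Suppose Eva is a knight. Then Eva's statement "if Eva is the same type as Maya then Yolanda is a knave" would have to be true. Checking the 4 ways to assign the others, none is consistent with every speaker.
(For instance, with Maya=knave, Yolanda=knight, Yolanda's claim "exactly one of Eva and Yolanda is a knight" comes out false where it would need to be true.)
So Eva must be a knave, making "if Eva is the same type as Maya then Yolanda is a knave" false. Taking Eva=knave, Maya=knave, Yolanda=knight, each remaining statement checks out:
  Maya (knave): "Yolanda is a knave" — false. ✓
  Yolanda (knight): "exactly one of Eva and Yolanda is a knight" — true. ✓
This is the unique consistent assignment.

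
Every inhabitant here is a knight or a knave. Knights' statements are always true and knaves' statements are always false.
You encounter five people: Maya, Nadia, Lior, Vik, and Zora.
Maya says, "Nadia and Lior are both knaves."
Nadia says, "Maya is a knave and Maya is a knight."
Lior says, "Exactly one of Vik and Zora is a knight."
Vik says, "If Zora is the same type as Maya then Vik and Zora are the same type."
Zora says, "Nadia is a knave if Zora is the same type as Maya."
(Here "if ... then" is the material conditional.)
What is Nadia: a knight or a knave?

Consistent assignments: {Maya=knight, Nadia=knave, Lior=knave, Vik=knight, Zora=knight}
In every consistent assignment, Nadia is a knave.

Nadia is a knave.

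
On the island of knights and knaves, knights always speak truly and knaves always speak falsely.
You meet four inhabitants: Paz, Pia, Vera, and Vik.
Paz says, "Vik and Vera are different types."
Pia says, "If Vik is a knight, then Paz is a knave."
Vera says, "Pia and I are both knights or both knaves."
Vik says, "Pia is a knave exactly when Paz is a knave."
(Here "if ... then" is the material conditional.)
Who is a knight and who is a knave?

As a knave, Paz's statement "Vik and Vera are different types" should be false; it is.
Since Pia is a knight, "if Vik is a knight, then Paz is a knave" needs to be True, which holds.
Vera is a knave, and the claim "Pia and I are both knights or both knaves" is indeed false.
Vik is a knave, so "Pia is a knave exactly when Paz is a knave" must be false — and it is.

Paz is a knave, Pia is a knight, Vera is a knave, and Vik is a knave.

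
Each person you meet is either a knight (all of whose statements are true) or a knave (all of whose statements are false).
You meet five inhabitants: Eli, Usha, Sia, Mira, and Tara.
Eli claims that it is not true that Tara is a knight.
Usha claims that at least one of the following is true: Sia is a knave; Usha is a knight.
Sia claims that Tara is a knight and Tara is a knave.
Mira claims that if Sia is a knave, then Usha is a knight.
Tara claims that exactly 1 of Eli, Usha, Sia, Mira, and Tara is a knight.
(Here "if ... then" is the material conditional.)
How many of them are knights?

3

The unique consistent assignment is Eli=knight, Usha=knight, Sia=knave, Mira=knight, Tara=knave.
That has 3 knights.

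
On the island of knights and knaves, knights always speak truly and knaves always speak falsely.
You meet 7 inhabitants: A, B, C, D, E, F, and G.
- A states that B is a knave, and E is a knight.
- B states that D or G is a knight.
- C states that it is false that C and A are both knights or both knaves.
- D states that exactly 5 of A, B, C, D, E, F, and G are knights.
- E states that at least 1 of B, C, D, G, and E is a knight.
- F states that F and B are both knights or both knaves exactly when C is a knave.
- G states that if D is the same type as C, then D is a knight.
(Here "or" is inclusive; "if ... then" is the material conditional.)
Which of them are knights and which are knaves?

A (knave): "B is a knave, and E is a knight" — False. ✓
As a knight, B's statement "D or G is a knight" should be true; it is.
As a knave, C's statement "it is false that C and A are both knights or both knaves" should be False; it is.
D is a knight, and the claim "exactly 5 of A, B, C, D, E, F, and G are knights" is indeed true.
E is a knight, and the claim "at least 1 of B, C, D, G, and E is a knight" is indeed true.
F is a knight, and the claim "F and B are both knights or both knaves exactly when C is a knave" is indeed true.
G (knight): "if D is the same type as C, then D is a knight" — true. ✓

Knights: B, D, E, F, and G. Knaves: A and C.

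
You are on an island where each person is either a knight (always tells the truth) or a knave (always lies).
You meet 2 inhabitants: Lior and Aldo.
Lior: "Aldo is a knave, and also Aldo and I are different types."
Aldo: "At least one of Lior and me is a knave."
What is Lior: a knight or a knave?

Lior is a knave.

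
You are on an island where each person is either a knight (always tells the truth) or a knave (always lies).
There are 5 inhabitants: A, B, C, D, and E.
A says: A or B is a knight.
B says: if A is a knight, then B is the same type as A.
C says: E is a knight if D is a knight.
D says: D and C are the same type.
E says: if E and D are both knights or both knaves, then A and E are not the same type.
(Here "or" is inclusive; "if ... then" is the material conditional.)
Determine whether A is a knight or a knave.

A is a knight.

Consistent assignments: {A=knight, B=knight, C=knight, D=knave, E=knight}; {A=knight, B=knave, C=knight, D=knave, E=knight}
In every consistent assignment, A is a knight.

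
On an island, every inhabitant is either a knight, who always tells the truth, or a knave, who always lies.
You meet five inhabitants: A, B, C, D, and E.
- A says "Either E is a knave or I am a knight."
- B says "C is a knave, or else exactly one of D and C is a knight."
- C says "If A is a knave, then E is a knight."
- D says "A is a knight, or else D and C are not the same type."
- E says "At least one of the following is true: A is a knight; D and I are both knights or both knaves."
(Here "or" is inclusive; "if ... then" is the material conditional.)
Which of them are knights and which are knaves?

Knights: A, C, D, and E. Knaves: B.

A is a knight, so "either E is a knave or I am a knight" must be True — and it is.
B is a knave; "C is a knave, or else exactly one of D and C is a knight" is False, as required.
C is a knight, and the claim "if A is a knave, then E is a knight" is indeed True.
D is a knight; "A is a knight, or else D and C are not the same type" is True, as required.
E is a knight, so "at least one of the following is true: A is a knight; D and I are both knights or both knaves" must be True — and it is.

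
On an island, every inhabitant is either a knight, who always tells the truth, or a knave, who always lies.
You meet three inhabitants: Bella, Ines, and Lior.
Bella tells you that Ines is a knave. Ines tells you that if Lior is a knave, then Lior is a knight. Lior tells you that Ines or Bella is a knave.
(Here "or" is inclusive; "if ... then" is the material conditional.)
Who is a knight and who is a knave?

Bella is a knave, Ines is a knight, and Lior is a knight.

Bella is a knave; "Ines is a knave" is false, as required.
Ines is a knight, and the claim "if Lior is a knave, then Lior is a knight" is indeed True.
Lior is a knight, and the claim "Ines or Bella is a knave" is indeed True.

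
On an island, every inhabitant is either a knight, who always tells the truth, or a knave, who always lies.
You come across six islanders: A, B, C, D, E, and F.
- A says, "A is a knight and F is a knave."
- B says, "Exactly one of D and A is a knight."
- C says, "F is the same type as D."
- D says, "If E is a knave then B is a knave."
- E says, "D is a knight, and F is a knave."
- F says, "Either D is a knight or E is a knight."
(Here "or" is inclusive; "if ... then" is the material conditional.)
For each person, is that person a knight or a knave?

A (knight): "A is a knight and F is a knave" — True. ✓
B is a knight; "exactly one of D and A is a knight" is True, as required.
C is a knight, so "F is the same type as D" must be True — and it is.
D is a knave, so "if E is a knave then B is a knave" must be False — and it is.
E is a knave; "D is a knight, and F is a knave" is False, as required.
F is a knave, so "either D is a knight or E is a knight" must be False — and it is.

A is a knight, B is a knight, C is a knight, D is a knave, E is a knave, and F is a knave.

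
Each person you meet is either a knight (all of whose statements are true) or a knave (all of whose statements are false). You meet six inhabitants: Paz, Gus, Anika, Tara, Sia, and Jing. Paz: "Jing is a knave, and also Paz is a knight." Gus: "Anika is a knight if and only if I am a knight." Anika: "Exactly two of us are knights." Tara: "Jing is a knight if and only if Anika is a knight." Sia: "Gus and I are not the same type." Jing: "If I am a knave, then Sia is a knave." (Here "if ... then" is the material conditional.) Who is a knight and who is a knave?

Knights: Anika and Sia. Knaves: Paz, Gus, Tara, and Jing.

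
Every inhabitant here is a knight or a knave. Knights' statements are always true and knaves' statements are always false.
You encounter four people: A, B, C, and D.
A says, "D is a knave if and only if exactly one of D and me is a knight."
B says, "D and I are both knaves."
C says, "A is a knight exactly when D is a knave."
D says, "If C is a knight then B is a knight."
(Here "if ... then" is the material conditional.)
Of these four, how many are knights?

The unique consistent assignment is A=knight, B=knave, C=knave, D=knight.
That has 2 knights.

2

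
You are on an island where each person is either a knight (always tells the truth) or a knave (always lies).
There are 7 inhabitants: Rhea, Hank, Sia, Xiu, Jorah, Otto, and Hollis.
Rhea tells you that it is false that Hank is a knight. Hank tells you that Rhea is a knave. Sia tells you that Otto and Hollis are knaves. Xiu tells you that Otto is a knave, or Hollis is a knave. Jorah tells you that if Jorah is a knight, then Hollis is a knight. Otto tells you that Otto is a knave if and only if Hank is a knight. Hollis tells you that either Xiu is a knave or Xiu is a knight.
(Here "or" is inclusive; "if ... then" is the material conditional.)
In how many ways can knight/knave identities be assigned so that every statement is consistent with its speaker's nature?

Consistent assignments:
  Rhea=knight, Hank=knave, Sia=knave, Xiu=knight, Jorah=knight, Otto=knave, Hollis=knight
  Rhea=knight, Hank=knave, Sia=knave, Xiu=knave, Jorah=knight, Otto=knight, Hollis=knight

2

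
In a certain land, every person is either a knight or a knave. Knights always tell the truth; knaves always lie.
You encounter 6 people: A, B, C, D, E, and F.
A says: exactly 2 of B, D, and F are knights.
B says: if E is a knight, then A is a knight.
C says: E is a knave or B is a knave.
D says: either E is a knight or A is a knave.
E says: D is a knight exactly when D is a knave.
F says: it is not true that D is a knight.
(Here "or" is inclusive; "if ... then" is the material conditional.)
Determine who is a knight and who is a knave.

A is a knight, B is a knight, C is a knight, D is a knave, E is a knave, and F is a knight.

A (knight): "exactly 2 of B, D, and F are knights" — true. ✓
B is a knight; "if E is a knight, then A is a knight" is true, as required.
C is a knight; "E is a knave or B is a knave" is true, as required.
As a knave, D's statement "either E is a knight or A is a knave" should be False; it is.
E is a knave; "D is a knight exactly when D is a knave" is False, as required.
F is a knight, and the claim "it is not true that D is a knight" is indeed true.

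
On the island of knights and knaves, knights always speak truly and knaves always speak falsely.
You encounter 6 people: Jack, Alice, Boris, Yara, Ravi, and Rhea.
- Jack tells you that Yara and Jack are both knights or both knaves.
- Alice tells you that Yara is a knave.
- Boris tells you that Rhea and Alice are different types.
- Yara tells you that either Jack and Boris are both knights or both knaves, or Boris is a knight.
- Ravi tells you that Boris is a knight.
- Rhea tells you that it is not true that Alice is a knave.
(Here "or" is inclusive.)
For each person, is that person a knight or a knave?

As a knave, Jack's statement "Yara and Jack are both knights or both knaves" should be false; it is.
Alice is a knave, so "Yara is a knave" must be false — and it is.
Boris is a knave; "Rhea and Alice are different types" is false, as required.
Since Yara is a knight, "either Jack and Boris are both knights or both knaves, or Boris is a knight" needs to be True, which holds.
Ravi is a knave, so "Boris is a knight" must be false — and it is.
Rhea is a knave, so "it is not true that Alice is a knave" must be false — and it is.

Jack is a knave, Alice is a knave, Boris is a knave, Yara is a knight, Ravi is a knave, and Rhea is a knave.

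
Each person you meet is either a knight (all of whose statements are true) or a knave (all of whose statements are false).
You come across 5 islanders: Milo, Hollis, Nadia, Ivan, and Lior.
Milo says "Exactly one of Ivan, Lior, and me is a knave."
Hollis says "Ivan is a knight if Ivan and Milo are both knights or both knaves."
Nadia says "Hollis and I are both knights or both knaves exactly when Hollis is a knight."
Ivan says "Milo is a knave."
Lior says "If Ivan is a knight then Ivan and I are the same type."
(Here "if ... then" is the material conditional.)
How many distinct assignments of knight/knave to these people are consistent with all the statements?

4

Consistent assignments:
  Milo=knight, Hollis=knight, Nadia=knight, Ivan=knave, Lior=knight
  Milo=knight, Hollis=knight, Nadia=knave, Ivan=knave, Lior=knight
  Milo=knave, Hollis=knight, Nadia=knight, Ivan=knight, Lior=knave
  Milo=knave, Hollis=knight, Nadia=knave, Ivan=knight, Lior=knave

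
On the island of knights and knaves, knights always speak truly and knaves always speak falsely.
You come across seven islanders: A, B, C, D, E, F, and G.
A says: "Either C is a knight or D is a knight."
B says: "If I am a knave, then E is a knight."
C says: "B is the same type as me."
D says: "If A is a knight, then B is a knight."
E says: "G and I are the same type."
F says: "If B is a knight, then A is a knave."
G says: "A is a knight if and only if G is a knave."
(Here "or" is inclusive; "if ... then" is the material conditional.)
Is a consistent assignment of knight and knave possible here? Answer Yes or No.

Checking all 128 assignments, each has at least one speaker whose statement's truth value contradicts their type.

No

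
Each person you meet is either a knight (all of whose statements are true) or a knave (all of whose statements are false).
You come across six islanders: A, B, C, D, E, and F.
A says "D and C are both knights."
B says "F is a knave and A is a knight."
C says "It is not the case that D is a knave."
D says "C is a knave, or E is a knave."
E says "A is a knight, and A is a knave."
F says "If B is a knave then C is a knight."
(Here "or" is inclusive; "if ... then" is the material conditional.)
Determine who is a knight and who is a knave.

Since A is a knight, "D and C are both knights" needs to be True, which holds.
Since B is a knave, "F is a knave and A is a knight" needs to be false, which holds.
C is a knight, so "it is not the case that D is a knave" must be True — and it is.
D is a knight; "C is a knave, or E is a knave" is True, as required.
E is a knave; "A is a knight, and A is a knave" is false, as required.
F is a knight, so "if B is a knave then C is a knight" must be True — and it is.

A is a knight, B is a knave, C is a knight, D is a knight, E is a knave, and F is a knight.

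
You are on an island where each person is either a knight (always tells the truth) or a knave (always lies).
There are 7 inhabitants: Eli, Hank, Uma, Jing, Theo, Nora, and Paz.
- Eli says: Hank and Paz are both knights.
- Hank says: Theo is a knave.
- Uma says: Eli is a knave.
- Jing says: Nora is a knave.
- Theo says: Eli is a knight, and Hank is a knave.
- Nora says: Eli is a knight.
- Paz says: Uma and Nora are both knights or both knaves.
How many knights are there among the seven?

The unique consistent assignment is Eli=knave, Hank=knight, Uma=knight, Jing=knight, Theo=knave, Nora=knave, Paz=knave.
That has 3 knights.

3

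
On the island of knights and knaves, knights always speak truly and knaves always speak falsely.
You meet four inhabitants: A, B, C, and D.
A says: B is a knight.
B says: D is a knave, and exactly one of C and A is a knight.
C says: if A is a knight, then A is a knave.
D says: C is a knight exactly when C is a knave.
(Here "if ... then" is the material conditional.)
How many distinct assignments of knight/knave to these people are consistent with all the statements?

Consistent assignments:
  A=knight, B=knight, C=knave, D=knave

1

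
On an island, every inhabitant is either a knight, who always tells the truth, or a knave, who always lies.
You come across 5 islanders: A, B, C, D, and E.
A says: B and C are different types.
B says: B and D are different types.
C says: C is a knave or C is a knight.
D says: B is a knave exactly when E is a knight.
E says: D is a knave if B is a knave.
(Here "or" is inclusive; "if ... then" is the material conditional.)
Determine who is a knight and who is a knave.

A is a knave; "B and C are different types" is false, as required.
As a knight, B's statement "B and D are different types" should be True; it is.
C is a knight, and the claim "C is a knave or C is a knight" is indeed True.
D is a knave, and the claim "B is a knave exactly when E is a knight" is indeed false.
E is a knight, and the claim "D is a knave if B is a knave" is indeed True.

A is a knave, B is a knight, C is a knight, D is a knave, and E is a knight.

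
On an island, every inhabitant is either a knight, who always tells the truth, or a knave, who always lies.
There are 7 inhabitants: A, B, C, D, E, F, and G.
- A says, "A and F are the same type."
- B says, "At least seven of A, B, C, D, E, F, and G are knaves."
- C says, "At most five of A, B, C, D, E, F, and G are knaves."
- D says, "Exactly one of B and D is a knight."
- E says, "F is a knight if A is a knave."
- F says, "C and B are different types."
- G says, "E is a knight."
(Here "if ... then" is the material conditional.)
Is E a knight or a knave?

E is a knight.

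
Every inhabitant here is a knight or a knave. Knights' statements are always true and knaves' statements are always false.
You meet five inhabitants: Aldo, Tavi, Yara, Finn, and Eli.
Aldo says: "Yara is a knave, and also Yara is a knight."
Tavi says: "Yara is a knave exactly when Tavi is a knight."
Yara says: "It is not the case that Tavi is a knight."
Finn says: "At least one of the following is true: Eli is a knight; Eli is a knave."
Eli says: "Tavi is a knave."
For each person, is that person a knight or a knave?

Aldo is a knave, Tavi is a knight, Yara is a knave, Finn is a knight, and Eli is a knave.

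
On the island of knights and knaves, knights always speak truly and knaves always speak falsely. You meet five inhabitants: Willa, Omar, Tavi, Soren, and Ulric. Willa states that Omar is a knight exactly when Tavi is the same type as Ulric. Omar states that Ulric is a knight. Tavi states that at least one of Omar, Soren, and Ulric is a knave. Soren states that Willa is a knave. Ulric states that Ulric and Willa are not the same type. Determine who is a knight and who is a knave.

Willa is a knave; "Omar is a knight exactly when Tavi is the same type as Ulric" is false, as required.
Omar (knight): "Ulric is a knight" — True. ✓
Tavi is a knave; "at least one of Omar, Soren, and Ulric is a knave" is false, as required.
Soren is a knight, so "Willa is a knave" must be True — and it is.
Ulric (knight): "Ulric and Willa are not the same type" — True. ✓

Willa is a knave, Omar is a knight, Tavi is a knave, Soren is a knight, and Ulric is a knight.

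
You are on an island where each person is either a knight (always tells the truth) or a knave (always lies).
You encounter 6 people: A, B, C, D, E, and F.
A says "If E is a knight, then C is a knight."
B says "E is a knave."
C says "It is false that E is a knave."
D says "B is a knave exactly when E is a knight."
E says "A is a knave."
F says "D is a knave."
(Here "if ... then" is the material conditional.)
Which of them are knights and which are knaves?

Knights: A, B, and D. Knaves: C, E, and F.

A is a knight, and the claim "if E is a knight, then C is a knight" is indeed true.
As a knight, B's statement "E is a knave" should be true; it is.
C is a knave; "it is false that E is a knave" is False, as required.
As a knight, D's statement "B is a knave exactly when E is a knight" should be true; it is.
E is a knave, and the claim "A is a knave" is indeed False.
F is a knave, so "D is a knave" must be False — and it is.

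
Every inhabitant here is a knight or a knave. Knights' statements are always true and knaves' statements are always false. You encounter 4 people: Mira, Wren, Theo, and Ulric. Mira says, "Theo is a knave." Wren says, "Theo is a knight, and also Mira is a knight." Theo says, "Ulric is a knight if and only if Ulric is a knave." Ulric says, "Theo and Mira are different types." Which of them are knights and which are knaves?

Mira is a knight, Wren is a knave, Theo is a knave, and Ulric is a knight.

Mira is a knight; "Theo is a knave" is True, as required.
Wren is a knave, so "Theo is a knight, and also Mira is a knight" must be false — and it is.
Theo is a knave, so "Ulric is a knight if and only if Ulric is a knave" must be false — and it is.
Since Ulric is a knight, "Theo and Mira are different types" needs to be True, which holds.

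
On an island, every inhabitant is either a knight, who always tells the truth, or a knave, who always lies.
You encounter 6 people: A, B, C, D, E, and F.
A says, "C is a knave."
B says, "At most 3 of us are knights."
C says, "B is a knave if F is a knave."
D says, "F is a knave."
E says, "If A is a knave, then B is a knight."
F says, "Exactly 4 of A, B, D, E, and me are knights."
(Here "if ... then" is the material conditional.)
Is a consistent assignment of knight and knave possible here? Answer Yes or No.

Checking all 64 assignments, each has at least one speaker whose statement's truth value contradicts their type.

No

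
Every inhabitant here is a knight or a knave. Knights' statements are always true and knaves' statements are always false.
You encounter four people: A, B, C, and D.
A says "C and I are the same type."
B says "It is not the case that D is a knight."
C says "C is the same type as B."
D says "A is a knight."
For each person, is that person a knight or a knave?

A is a knave, B is a knight, C is a knight, and D is a knave.

A is a knave; "C and I are the same type" is False, as required.
B is a knight, so "it is not the case that D is a knight" must be true — and it is.
As a knight, C's statement "C is the same type as B" should be true; it is.
D is a knave, so "A is a knight" must be False — and it is.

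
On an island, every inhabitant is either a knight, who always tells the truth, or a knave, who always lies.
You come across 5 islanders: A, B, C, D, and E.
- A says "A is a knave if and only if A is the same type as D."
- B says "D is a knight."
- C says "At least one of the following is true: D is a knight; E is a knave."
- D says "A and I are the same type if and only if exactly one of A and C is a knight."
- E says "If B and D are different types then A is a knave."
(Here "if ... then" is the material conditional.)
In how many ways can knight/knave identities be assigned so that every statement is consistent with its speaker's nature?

Consistent assignments:
  A=knight, B=knave, C=knave, D=knave, E=knight

1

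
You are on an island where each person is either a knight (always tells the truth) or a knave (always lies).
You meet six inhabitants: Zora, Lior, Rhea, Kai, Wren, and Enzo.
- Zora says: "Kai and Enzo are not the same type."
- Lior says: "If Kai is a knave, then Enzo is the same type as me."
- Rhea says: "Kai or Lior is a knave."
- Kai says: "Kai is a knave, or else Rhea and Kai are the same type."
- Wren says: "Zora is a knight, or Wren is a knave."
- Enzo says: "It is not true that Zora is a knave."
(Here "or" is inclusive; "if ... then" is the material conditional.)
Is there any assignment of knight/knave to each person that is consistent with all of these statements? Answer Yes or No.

No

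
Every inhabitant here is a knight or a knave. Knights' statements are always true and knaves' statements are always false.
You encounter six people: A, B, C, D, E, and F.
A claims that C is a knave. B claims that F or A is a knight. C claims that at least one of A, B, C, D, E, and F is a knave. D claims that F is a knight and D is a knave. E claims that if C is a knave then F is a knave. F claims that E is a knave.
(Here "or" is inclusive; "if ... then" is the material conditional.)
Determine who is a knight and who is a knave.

Knights: C and E. Knaves: A, B, D, and F.

A is a knave, so "C is a knave" must be false — and it is.
B is a knave, and the claim "F or A is a knight" is indeed false.
Since C is a knight, "at least one of A, B, C, D, E, and F is a knave" needs to be True, which holds.
D is a knave; "F is a knight and D is a knave" is false, as required.
E (knight): "if C is a knave then F is a knave" — True. ✓
F is a knave, and the claim "E is a knave" is indeed false.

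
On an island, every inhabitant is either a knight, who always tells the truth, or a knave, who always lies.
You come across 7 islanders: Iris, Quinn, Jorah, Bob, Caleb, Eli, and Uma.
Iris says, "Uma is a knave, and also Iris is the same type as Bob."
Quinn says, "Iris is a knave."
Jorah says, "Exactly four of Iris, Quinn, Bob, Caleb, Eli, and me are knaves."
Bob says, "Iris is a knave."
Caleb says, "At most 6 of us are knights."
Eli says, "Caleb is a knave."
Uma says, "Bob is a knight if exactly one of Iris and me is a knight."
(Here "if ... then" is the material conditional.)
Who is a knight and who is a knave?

Iris is a knave, Quinn is a knight, Jorah is a knave, Bob is a knight, Caleb is a knight, Eli is a knave, and Uma is a knight.

Iris is a knave; "Uma is a knave, and also Iris is the same type as Bob" is false, as required.
Since Quinn is a knight, "Iris is a knave" needs to be true, which holds.
Jorah (knave): "exactly four of Iris, Quinn, Bob, Caleb, Eli, and me are knaves" — false. ✓
Bob is a knight, so "Iris is a knave" must be true — and it is.
Caleb is a knight; "at most 6 of us are knights" is true, as required.
Since Eli is a knave, "Caleb is a knave" needs to be false, which holds.
Uma is a knight; "Bob is a knight if exactly one of Iris and me is a knight" is true, as required.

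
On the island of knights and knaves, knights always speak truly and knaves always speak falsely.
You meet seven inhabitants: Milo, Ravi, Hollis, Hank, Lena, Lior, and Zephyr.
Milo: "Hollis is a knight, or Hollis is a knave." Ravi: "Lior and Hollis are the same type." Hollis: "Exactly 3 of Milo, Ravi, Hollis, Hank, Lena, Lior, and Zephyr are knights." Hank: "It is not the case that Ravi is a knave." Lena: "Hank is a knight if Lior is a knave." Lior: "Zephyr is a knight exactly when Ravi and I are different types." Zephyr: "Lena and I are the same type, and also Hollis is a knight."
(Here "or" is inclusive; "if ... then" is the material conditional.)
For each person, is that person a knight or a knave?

As a knight, Milo's statement "Hollis is a knight, or Hollis is a knave" should be True; it is.
Ravi (knight): "Lior and Hollis are the same type" — True. ✓
Hollis is a knave, so "exactly 3 of Milo, Ravi, Hollis, Hank, Lena, Lior, and Zephyr are knights" must be False — and it is.
Since Hank is a knight, "it is not the case that Ravi is a knave" needs to be True, which holds.
As a knight, Lena's statement "Hank is a knight if Lior is a knave" should be True; it is.
As a knave, Lior's statement "Zephyr is a knight exactly when Ravi and I are different types" should be False; it is.
Zephyr is a knave, so "Lena and I are the same type, and also Hollis is a knight" must be False — and it is.

Milo is a knight, Ravi is a knight, Hollis is a knave, Hank is a knight, Lena is a knight, Lior is a knave, and Zephyr is a knave.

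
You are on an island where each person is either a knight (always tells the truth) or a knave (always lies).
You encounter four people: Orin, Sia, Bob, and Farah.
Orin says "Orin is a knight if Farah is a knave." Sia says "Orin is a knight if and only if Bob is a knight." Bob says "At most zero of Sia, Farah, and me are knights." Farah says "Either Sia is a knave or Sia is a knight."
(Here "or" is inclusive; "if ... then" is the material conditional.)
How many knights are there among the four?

2

The unique consistent assignment is Orin=knight, Sia=knave, Bob=knave, Farah=knight.
That has 2 knights.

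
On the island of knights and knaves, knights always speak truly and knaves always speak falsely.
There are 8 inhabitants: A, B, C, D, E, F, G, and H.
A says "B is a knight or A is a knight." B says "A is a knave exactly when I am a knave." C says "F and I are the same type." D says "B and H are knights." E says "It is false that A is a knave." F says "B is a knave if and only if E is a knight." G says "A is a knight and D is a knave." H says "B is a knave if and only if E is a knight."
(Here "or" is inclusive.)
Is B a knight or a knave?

B is a knave.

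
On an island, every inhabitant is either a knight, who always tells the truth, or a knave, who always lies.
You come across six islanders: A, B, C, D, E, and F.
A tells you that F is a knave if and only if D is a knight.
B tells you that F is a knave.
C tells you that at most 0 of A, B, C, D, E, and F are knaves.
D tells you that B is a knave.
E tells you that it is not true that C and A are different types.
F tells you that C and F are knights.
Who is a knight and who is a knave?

A is a knave, and the claim "F is a knave if and only if D is a knight" is indeed false.
B (knight): "F is a knave" — true. ✓
As a knave, C's statement "at most 0 of A, B, C, D, E, and F are knaves" should be false; it is.
Since D is a knave, "B is a knave" needs to be false, which holds.
Since E is a knight, "it is not true that C and A are different types" needs to be true, which holds.
F (knave): "C and F are knights" — false. ✓

Knights: B and E. Knaves: A, C, D, and F.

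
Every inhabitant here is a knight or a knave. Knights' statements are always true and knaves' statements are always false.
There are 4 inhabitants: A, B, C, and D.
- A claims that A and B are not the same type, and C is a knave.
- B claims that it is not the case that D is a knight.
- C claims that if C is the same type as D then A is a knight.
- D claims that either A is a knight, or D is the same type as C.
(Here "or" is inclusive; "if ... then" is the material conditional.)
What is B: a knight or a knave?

B is a knight.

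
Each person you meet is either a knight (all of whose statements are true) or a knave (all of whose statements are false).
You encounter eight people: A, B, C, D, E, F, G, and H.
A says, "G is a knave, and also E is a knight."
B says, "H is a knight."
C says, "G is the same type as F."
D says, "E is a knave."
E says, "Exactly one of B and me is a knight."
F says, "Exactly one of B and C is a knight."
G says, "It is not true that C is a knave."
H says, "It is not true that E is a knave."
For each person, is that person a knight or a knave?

A is a knave, and the claim "G is a knave, and also E is a knight" is indeed False.
B (knave): "H is a knight" — False. ✓
As a knight, C's statement "G is the same type as F" should be True; it is.
D (knight): "E is a knave" — True. ✓
Since E is a knave, "exactly one of B and me is a knight" needs to be False, which holds.
F is a knight; "exactly one of B and C is a knight" is True, as required.
G is a knight; "it is not true that C is a knave" is True, as required.
Since H is a knave, "it is not true that E is a knave" needs to be False, which holds.

A is a knave, B is a knave, C is a knight, D is a knight, E is a knave, F is a knight, G is a knight, and H is a knave.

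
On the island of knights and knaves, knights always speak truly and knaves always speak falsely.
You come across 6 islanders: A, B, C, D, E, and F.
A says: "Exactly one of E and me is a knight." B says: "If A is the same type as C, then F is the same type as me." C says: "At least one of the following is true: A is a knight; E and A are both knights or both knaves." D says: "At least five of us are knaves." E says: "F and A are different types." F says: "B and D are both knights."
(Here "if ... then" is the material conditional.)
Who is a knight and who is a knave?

A (knave): "exactly one of E and me is a knight" — false. ✓
B is a knight, so "if A is the same type as C, then F is the same type as me" must be true — and it is.
Since C is a knight, "at least one of the following is true: A is a knight; E and A are both knights or both knaves" needs to be true, which holds.
D (knave): "at least five of us are knaves" — false. ✓
E (knave): "F and A are different types" — false. ✓
F is a knave; "B and D are both knights" is false, as required.

A is a knave, B is a knight, C is a knight, D is a knave, E is a knave, and F is a knave.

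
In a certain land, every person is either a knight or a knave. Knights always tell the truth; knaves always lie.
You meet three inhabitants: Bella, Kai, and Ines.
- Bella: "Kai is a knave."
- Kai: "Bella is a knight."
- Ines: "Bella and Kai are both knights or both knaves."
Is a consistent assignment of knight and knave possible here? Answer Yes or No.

No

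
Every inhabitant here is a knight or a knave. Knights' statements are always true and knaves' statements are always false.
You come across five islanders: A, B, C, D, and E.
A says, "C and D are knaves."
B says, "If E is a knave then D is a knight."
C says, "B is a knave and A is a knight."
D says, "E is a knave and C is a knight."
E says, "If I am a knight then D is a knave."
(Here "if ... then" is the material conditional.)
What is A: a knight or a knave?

Consistent assignments: {A=knight, B=knight, C=knave, D=knave, E=knight}
In every consistent assignment, A is a knight.

A is a knight.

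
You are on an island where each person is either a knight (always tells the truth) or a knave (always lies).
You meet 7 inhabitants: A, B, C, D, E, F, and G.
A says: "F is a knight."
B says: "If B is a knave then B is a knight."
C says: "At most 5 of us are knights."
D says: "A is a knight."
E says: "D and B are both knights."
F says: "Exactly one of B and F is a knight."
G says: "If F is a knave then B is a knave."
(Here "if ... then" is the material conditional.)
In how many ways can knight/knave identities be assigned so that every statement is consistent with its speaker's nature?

2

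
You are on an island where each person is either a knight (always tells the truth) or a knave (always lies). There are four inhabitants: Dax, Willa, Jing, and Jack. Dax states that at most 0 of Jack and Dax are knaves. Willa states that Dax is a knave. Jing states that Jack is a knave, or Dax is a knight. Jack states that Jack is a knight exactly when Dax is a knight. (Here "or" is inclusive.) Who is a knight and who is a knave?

Knights: Dax, Jing, and Jack. Knaves: Willa.

As a knight, Dax's statement "at most 0 of Jack and Dax are knaves" should be True; it is.
Willa is a knave, so "Dax is a knave" must be false — and it is.
Jing is a knight; "Jack is a knave, or Dax is a knight" is True, as required.
Jack is a knight, and the claim "Jack is a knight exactly when Dax is a knight" is indeed True.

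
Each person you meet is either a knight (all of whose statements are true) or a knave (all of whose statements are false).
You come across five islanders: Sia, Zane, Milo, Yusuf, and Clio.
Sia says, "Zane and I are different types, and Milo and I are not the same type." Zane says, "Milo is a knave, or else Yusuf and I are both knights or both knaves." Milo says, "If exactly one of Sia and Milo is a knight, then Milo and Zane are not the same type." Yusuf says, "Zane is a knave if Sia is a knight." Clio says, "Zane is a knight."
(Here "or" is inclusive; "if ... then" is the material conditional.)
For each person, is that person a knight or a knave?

Knights: Milo and Yusuf. Knaves: Sia, Zane, and Clio.

Sia is a knave, and the claim "Zane and I are different types, and Milo and I are not the same type" is indeed False.
Zane is a knave, so "Milo is a knave, or else Yusuf and I are both knights or both knaves" must be False — and it is.
Milo is a knight; "if exactly one of Sia and Milo is a knight, then Milo and Zane are not the same type" is true, as required.
As a knight, Yusuf's statement "Zane is a knave if Sia is a knight" should be true; it is.
Clio is a knave; "Zane is a knight" is False, as required.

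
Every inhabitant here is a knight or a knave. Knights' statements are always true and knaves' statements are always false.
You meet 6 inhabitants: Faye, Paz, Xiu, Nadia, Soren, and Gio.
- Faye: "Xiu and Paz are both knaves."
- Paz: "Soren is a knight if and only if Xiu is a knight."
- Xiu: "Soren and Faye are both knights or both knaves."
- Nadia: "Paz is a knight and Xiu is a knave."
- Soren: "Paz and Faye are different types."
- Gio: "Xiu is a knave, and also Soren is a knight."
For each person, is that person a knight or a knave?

Faye is a knave, Paz is a knave, Xiu is a knight, Nadia is a knave, Soren is a knave, and Gio is a knave.

Faye is a knave, and the claim "Xiu and Paz are both knaves" is indeed False.
Since Paz is a knave, "Soren is a knight if and only if Xiu is a knight" needs to be False, which holds.
Xiu (knight): "Soren and Faye are both knights or both knaves" — true. ✓
Nadia is a knave; "Paz is a knight and Xiu is a knave" is False, as required.
Soren (knave): "Paz and Faye are different types" — False. ✓
Gio is a knave; "Xiu is a knave, and also Soren is a knight" is False, as required.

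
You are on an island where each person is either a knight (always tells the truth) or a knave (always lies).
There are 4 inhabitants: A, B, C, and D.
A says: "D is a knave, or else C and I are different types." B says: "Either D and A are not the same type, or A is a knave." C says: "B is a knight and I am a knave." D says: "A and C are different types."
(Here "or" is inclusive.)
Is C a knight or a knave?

Consistent assignments: {A=knight, B=knave, C=knave, D=knight}
In every consistent assignment, C is a knave.

C is a knave.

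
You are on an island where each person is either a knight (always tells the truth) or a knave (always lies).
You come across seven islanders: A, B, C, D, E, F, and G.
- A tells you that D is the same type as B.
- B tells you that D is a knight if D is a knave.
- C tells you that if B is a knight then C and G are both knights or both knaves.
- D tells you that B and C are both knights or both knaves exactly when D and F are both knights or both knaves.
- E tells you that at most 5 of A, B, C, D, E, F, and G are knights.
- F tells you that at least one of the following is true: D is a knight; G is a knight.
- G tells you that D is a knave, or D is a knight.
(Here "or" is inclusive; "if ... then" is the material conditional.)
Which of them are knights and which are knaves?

A is a knight, B is a knight, C is a knight, D is a knight, E is a knave, F is a knight, and G is a knight.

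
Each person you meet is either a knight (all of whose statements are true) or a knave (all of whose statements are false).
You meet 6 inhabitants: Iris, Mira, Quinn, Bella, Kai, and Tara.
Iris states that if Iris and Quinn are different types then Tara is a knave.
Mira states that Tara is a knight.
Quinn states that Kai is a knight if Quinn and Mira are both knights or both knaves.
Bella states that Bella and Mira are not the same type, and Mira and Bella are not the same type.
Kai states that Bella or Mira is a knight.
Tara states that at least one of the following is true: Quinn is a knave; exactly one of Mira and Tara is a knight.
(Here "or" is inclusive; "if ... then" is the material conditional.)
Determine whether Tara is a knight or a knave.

Tara is a knave.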